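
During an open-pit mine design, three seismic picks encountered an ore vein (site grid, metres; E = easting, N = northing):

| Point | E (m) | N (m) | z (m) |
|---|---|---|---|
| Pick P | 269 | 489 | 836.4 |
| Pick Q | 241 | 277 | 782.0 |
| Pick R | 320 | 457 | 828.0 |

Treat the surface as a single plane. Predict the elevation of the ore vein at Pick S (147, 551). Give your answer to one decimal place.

852.8 m

Let the plane be z = a·E + b·N + c.
Pick Q−Pick P: −28a − 212b = −54.4;  Pick R−Pick P: 51a − 32b = −8.4.
Solving gives a = −0.00342, b = 0.25706.
Then c = 836.4 − a·269 − b·489 = 711.62.
At (147, 551): z = −0.5 + 141.6 + 711.62 = 852.8 m.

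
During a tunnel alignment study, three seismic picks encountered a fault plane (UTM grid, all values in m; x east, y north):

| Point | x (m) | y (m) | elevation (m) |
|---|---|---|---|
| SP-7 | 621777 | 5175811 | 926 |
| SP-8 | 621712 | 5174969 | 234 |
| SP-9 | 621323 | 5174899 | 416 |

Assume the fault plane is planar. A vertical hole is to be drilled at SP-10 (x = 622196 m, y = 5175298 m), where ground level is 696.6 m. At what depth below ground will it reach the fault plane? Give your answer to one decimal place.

Let the plane be z = a·x + b·y + c.
SP-8−SP-7: −65a − 842b = −692;  SP-9−SP-7: −454a − 912b = −510.
Solving gives a = −0.624431867, b = 0.870057092.
Then c = 926 − a·621777 − b·5175811 = −4114067.69.
At (622196, 5175298): z_contact = −388519.01 + 4502804.73 − 4114067.69 = 218.02 m.
Depth below ground = 696.6 − 218.02 = 478.6 m.

478.6 m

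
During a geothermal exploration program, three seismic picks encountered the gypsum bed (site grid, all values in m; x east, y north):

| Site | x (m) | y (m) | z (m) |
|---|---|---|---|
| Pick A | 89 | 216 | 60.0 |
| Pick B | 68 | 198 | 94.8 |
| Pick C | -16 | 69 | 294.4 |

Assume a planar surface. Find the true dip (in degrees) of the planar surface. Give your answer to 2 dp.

Two edge vectors: Pick A→Pick B = (-21, -18, 34.8), Pick A→Pick C = (-105, -147, 234.4).
Normal n = (Pick A→Pick B) × (Pick A→Pick C) = (896.4, 1268.4, 1197).
So ∂z/∂x = −n_x/n_z = −0.74887 and ∂z/∂y = −n_y/n_z = −1.05965.
Gradient magnitude |∇z| = √(a² + b²) = √(0.56081 + 1.12286) = 1.29756.
True dip = arctan(1.29756) = 52.38°, dipping toward NE (azimuth ≈ 035°).

52.38°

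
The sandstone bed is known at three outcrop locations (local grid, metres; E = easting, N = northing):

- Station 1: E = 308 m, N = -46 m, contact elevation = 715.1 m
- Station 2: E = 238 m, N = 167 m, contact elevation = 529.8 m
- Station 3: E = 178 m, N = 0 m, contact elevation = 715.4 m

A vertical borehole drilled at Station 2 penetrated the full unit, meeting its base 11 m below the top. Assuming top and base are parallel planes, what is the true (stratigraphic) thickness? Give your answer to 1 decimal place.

Two edge vectors: Station 1→Station 2 = (-70, 213, -185.3), Station 1→Station 3 = (-130, 46, 0.3).
Normal n = (Station 1→Station 2) × (Station 1→Station 3) = (8587.7, 24110, 24470).
So ∂z/∂E = −n_x/n_z = −0.35095 and ∂z/∂N = −n_y/n_z = −0.98529.
|∇z| = √(a²+b²) = 1.04592, so dip δ = arctan(1.04592) = 46.29°.
True thickness = vertical thickness × cos δ = 11 × cos 46.29° = 7.6 m.

7.6 m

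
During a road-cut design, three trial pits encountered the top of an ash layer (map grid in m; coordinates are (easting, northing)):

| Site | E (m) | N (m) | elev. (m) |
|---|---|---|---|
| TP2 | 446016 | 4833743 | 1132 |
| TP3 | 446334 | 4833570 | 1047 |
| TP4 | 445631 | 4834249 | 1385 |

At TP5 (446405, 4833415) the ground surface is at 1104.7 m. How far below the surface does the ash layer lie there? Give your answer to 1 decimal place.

Two edge vectors: TP2→TP3 = (318, -173, -85), TP2→TP4 = (-385, 506, 253).
Normal n = (TP2→TP3) × (TP2→TP4) = (-759, -47729, 94303).
So ∂z/∂E = −n_x/n_z = 0.008048524 and ∂z/∂N = −n_y/n_z = 0.506123877.
Intercept c from TP2: 1132 − 3589.77 − 2446472.75 = −2448930.52.
At (446405, 4833415): z_contact = 3592.90 + 2446306.74 − 2448930.52 = 969.12 m.
Depth below ground = 1104.7 − 969.12 = 135.6 m.

135.6 m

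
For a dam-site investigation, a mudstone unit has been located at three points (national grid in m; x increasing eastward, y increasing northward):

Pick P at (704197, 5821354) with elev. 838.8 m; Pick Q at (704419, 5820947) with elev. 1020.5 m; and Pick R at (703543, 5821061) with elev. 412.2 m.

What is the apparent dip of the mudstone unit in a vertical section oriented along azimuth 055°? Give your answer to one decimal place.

27.4°

Let the plane be z = a·x + b·y + c.
Pick Q−Pick P: 222a − 407b = 181.7;  Pick R−Pick P: −654a − 293b = −426.6.
Solving gives a = 0.68493, b = −0.07284.
Unit vector along 055° is (sin 55°, cos 55°) = (0.8192, 0.5736).
Slope in that direction = a·(0.8192) + b·(0.5736) = 0.51928.
Apparent dip = arctan|0.51928| = 27.4° (true dip is 34.6°, so apparent ≤ true as expected).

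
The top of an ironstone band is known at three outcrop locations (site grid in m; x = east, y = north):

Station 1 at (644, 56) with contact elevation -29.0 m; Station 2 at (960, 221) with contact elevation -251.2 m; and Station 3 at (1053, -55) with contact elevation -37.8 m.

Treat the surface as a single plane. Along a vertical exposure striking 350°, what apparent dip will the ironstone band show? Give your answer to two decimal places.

Two edge vectors: Station 1→Station 2 = (316, 165, -222.2), Station 1→Station 3 = (409, -111, -8.8).
Normal n = (Station 1→Station 2) × (Station 1→Station 3) = (-26116.2, -88099, -102561).
So ∂z/∂x = −n_x/n_z = −0.25464 and ∂z/∂y = −n_y/n_z = −0.85899.
Unit vector along 350° is (sin 350°, cos 350°) = (-0.1736, 0.9848).
Slope in that direction = a·(-0.1736) + b·(0.9848) = −0.80172.
Apparent dip = arctan|0.80172| = 38.72° (true dip is 41.9°, so apparent ≤ true as expected).

38.72°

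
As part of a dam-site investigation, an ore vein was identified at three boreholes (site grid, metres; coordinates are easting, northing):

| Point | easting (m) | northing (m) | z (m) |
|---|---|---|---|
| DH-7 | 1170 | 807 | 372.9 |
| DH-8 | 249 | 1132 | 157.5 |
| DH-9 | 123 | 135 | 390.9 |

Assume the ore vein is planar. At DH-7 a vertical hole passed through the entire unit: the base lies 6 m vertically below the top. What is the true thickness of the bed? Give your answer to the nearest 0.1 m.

5.8 m

Two edge vectors: DH-7→DH-8 = (-921, 325, -215.4), DH-7→DH-9 = (-1047, -672, 18).
Normal n = (DH-7→DH-8) × (DH-7→DH-9) = (-138898.8, 242101.8, 959187).
So ∂z/∂easting = −n_x/n_z = 0.14481 and ∂z/∂northing = −n_y/n_z = −0.25240.
|∇z| = √(a²+b²) = 0.29099, so dip δ = arctan(0.29099) = 16.22°.
True thickness = vertical thickness × cos δ = 6 × cos 16.22° = 5.8 m.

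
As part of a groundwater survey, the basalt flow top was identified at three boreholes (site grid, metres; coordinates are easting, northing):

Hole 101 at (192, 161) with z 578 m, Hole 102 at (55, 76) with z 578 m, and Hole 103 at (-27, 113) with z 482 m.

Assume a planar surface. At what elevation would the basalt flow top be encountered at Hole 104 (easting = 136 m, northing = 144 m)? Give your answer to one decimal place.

Let the plane be z = a·easting + b·northing + c.
Hole 102−Hole 101: −137a − 85b = 0;  Hole 103−Hole 101: −219a − 48b = −96.
Solving gives a = 0.67780, b = −1.09245.
Then c = 578 − a·192 − b·161 = 623.75.
At (136, 144): z = 92.2 − 157.3 + 623.75 = 558.6 m.

558.6 m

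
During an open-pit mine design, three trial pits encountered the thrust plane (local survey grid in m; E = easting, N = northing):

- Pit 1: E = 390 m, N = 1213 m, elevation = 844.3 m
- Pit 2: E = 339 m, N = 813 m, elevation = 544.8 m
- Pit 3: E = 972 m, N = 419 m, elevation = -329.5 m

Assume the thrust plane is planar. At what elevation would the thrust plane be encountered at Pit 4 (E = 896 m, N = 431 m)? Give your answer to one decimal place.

-254.8 m

Let the plane be z = a·E + b·N + c.
Pit 2−Pit 1: −51a − 400b = −299.5;  Pit 3−Pit 1: 582a − 794b = −1173.8.
Solving gives a = −0.847867, b = 0.856853.
Then c = 844.3 − a·390 − b·1213 = 135.61.
At (896, 431): z = −759.7 + 369.3 + 135.61 = -254.8 m.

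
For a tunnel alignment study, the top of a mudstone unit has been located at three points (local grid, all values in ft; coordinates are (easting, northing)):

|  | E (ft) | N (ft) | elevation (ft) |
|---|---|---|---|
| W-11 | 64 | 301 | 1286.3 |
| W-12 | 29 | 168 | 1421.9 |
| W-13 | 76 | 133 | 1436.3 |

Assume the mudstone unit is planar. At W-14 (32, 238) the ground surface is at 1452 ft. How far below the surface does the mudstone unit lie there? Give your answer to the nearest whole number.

96 ft

Let the plane be z = a·E + b·N + c.
W-12−W-11: −35a − 133b = 135.6;  W-13−W-11: 12a − 168b = 150.
Solving gives a = −0.37865, b = −0.91990.
Then c = 1286.3 − a·64 − b·301 = 1587.42.
At (32, 238): z_contact = −12.1 − 218.9 + 1587.42 = 1356.4 ft.
Depth below ground = 1452 − 1356.4 = 96 ft.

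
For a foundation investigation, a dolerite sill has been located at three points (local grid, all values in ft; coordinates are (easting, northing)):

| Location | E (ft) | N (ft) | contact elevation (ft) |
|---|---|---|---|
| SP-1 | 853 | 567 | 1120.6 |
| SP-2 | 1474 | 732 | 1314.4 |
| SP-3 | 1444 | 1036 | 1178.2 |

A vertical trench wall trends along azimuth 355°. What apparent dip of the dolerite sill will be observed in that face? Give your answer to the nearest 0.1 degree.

23.8°

Let the plane be z = a·E + b·N + c.
SP-2−SP-1: 621a + 165b = 193.8;  SP-3−SP-1: 591a + 469b = 57.6.
Solving gives a = 0.42010, b = −0.40657.
Unit vector along 355° is (sin 355°, cos 355°) = (-0.0872, 0.9962).
Slope in that direction = a·(-0.0872) + b·(0.9962) = −0.44164.
Apparent dip = arctan|0.44164| = 23.8° (true dip is 30.3°, so apparent ≤ true as expected).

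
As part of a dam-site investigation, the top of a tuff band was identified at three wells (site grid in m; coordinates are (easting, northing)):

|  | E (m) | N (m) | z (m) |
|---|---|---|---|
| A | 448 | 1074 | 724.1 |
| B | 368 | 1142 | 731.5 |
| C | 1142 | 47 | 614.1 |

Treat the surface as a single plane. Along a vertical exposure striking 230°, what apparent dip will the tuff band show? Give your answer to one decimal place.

Let the plane be z = a·E + b·N + c.
B−A: −80a + 68b = 7.4;  C−A: 694a − 1027b = −110.
Solving gives a = −0.00343, b = 0.10479.
Unit vector along 230° is (sin 230°, cos 230°) = (-0.7660, -0.6428).
Slope in that direction = a·(-0.7660) + b·(-0.6428) = −0.06474.
Apparent dip = arctan|0.06474| = 3.7° (true dip is 6.0°, so apparent ≤ true as expected).

3.7°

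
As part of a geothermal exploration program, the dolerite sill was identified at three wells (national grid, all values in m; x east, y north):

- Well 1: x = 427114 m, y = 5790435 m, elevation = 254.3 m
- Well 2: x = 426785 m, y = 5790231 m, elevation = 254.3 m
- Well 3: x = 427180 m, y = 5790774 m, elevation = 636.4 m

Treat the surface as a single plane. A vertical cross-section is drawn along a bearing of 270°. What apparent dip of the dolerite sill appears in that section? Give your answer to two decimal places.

Two edge vectors: Well 1→Well 2 = (-329, -204, 0), Well 1→Well 3 = (66, 339, 382.1).
Normal n = (Well 1→Well 2) × (Well 1→Well 3) = (-77948.4, 125710.9, -98067).
So ∂z/∂x = −n_x/n_z = −0.79485 and ∂z/∂y = −n_y/n_z = 1.28189.
Unit vector along 270° is (sin 270°, cos 270°) = (-1.0000, -0.0000).
Slope in that direction = a·(-1.0000) + b·(-0.0000) = 0.79485.
Apparent dip = arctan|0.79485| = 38.48° (true dip is 56.5°, so apparent ≤ true as expected).

38.48°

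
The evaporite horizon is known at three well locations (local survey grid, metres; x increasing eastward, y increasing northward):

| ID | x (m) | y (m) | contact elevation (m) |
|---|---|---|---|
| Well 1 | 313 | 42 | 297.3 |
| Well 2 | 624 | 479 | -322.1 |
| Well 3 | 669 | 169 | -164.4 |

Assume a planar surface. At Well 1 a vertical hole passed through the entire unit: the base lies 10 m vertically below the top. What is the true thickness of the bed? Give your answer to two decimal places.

Two edge vectors: Well 1→Well 2 = (311, 437, -619.4), Well 1→Well 3 = (356, 127, -461.7).
Normal n = (Well 1→Well 2) × (Well 1→Well 3) = (-123099.1, -76917.7, -116075).
So ∂z/∂x = −n_x/n_z = −1.06051 and ∂z/∂y = −n_y/n_z = −0.66266.
|∇z| = √(a²+b²) = 1.25052, so dip δ = arctan(1.25052) = 51.35°.
True thickness = vertical thickness × cos δ = 10 × cos 51.35° = 6.25 m.

6.25 m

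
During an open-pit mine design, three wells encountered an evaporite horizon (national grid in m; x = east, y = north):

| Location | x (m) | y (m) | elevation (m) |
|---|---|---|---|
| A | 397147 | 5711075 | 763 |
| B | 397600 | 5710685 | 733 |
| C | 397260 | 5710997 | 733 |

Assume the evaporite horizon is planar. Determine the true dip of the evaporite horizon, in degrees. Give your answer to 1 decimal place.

57.7°

Let the plane be z = a·x + b·y + c.
B−A: 453a − 390b = −30;  C−A: 113a − 78b = −30.
Solving gives a = −1.07143, b = −1.16758.
Gradient magnitude |∇z| = √(a² + b²) = √(1.14796 + 1.36325) = 1.58468.
True dip = arctan(1.58468) = 57.7°, dipping toward NE (azimuth ≈ 043°).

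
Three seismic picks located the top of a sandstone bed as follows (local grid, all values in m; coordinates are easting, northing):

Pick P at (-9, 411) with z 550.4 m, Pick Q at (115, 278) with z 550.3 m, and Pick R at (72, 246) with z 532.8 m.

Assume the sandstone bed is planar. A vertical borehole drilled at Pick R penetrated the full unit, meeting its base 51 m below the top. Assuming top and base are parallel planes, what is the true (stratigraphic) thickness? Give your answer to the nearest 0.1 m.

48.5 m

Let the plane be z = a·easting + b·northing + c.
Pick Q−Pick P: 124a − 133b = −0.1;  Pick R−Pick P: 81a − 165b = −17.6.
Solving gives a = 0.23994, b = 0.22446.
|∇z| = √(a²+b²) = 0.32856, so dip δ = arctan(0.32856) = 18.19°.
True thickness = vertical thickness × cos δ = 51 × cos 18.19° = 48.5 m.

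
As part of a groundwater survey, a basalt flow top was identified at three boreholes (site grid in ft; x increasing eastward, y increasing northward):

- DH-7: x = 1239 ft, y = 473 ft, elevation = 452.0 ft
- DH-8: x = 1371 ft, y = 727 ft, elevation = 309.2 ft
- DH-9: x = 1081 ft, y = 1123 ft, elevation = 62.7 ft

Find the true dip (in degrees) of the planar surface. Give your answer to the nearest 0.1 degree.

Two edge vectors: DH-7→DH-8 = (132, 254, -142.8), DH-7→DH-9 = (-158, 650, -389.3).
Normal n = (DH-7→DH-8) × (DH-7→DH-9) = (-6062.2, 73950, 125932).
So ∂z/∂x = −n_x/n_z = 0.04814 and ∂z/∂y = −n_y/n_z = −0.58722.
Gradient magnitude |∇z| = √(a² + b²) = √(0.00232 + 0.34483) = 0.58919.
True dip = arctan(0.58919) = 30.5°, dipping toward N (azimuth ≈ 355°).

30.5°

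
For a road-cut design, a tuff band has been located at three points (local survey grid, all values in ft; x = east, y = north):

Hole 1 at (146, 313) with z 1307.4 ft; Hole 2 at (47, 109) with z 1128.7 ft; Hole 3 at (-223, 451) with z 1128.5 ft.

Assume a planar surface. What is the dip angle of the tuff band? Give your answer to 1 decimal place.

Two edge vectors: Hole 1→Hole 2 = (-99, -204, -178.7), Hole 1→Hole 3 = (-369, 138, -178.9).
Normal n = (Hole 1→Hole 2) × (Hole 1→Hole 3) = (61156.2, 48229.2, -88938).
So ∂z/∂x = −n_x/n_z = 0.68763 and ∂z/∂y = −n_y/n_z = 0.54228.
Gradient magnitude |∇z| = √(a² + b²) = √(0.47283 + 0.29407) = 0.87573.
True dip = arctan(0.87573) = 41.2°, dipping toward SW (azimuth ≈ 232°).

41.2°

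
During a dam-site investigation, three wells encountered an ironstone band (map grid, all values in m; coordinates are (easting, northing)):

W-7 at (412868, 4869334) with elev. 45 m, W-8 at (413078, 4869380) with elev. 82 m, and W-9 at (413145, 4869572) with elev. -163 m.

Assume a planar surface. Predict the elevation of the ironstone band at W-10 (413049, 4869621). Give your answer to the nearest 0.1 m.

-281.3 m

Two edge vectors: W-7→W-8 = (210, 46, 37), W-7→W-9 = (277, 238, -208).
Normal n = (W-7→W-8) × (W-7→W-9) = (-18374, 53929, 37238).
So ∂z/∂E = −n_x/n_z = 0.493420699 and ∂z/∂N = −n_y/n_z = −1.448224932.
Intercept c from W-7: 45 − 203717.62 + 7051890.90 = 6848218.28.
At (413049, 4869621): z = 203806.9 − 7052306.5 + 6848218.28 = -281.3 m.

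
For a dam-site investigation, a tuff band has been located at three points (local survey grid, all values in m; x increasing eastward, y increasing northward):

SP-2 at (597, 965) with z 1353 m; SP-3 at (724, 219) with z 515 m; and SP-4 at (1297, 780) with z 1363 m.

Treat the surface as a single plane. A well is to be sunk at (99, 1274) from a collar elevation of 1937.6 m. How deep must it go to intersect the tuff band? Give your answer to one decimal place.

Two edge vectors: SP-2→SP-3 = (127, -746, -838), SP-2→SP-4 = (700, -185, 10).
Normal n = (SP-2→SP-3) × (SP-2→SP-4) = (-162490, -587870, 498705).
So ∂z/∂x = −n_x/n_z = 0.325824 and ∂z/∂y = −n_y/n_z = 1.178793.
Intercept c from SP-2: 1353 − 194.52 − 1137.54 = 20.95.
At (99, 1274): z_contact = 32.26 + 1501.78 + 20.95 = 1554.99 m.
Depth below ground = 1937.6 − 1554.99 = 382.6 m.

382.6 m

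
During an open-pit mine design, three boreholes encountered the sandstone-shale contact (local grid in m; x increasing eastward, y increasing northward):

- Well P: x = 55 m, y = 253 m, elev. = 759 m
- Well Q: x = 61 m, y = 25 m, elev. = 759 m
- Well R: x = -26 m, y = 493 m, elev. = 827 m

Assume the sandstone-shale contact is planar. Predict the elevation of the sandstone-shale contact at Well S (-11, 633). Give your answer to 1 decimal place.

810.0 m

Two edge vectors: Well P→Well Q = (6, -228, 0), Well P→Well R = (-81, 240, 68).
Normal n = (Well P→Well Q) × (Well P→Well R) = (-15504, -408, -17028).
So ∂z/∂x = −n_x/n_z = −0.91050 and ∂z/∂y = −n_y/n_z = −0.02396.
Intercept c from Well P: 759 + 50.08 + 6.06 = 815.14.
At (-11, 633): z = 10.0 − 15.2 + 815.14 = 810.0 m.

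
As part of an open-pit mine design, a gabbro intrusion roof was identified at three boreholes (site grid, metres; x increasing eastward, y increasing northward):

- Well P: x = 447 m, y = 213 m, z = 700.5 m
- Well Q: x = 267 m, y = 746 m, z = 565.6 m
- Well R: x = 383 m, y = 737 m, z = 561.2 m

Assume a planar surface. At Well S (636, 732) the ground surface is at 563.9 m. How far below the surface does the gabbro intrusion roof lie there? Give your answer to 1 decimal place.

Two edge vectors: Well P→Well Q = (-180, 533, -134.9), Well P→Well R = (-64, 524, -139.3).
Normal n = (Well P→Well Q) × (Well P→Well R) = (-3559.3, -16440.4, -60208).
So ∂z/∂x = −n_x/n_z = −0.05912 and ∂z/∂y = −n_y/n_z = −0.27306.
Intercept c from Well P: 700.5 + 26.43 + 58.16 = 785.09.
At (636, 732): z_contact = −37.60 − 199.88 + 785.09 = 547.61 m.
Depth below ground = 563.9 − 547.61 = 16.3 m.

16.3 m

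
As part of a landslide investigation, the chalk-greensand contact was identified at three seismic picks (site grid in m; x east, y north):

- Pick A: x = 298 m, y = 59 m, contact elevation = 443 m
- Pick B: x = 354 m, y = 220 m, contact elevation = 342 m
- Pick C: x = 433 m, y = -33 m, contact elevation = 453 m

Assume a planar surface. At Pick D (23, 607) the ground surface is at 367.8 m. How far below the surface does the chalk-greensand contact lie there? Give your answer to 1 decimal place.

135.5 m

Let the plane be z = a·x + b·y + c.
Pick B−Pick A: 56a + 161b = −101;  Pick C−Pick A: 135a − 92b = 10.
Solving gives a = −0.28571, b = −0.52795.
Then c = 443 − a·298 − b·59 = 559.29.
At (23, 607): z_contact = −6.57 − 320.47 + 559.29 = 232.25 m.
Depth below ground = 367.8 − 232.25 = 135.5 m.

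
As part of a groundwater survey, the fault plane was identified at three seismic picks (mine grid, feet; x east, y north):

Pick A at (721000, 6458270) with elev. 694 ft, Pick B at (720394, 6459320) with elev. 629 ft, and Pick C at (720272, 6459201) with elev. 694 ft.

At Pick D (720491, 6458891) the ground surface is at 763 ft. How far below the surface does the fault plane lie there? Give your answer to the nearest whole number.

62 ft

Let the plane be z = a·x + b·y + c.
Pick B−Pick A: −606a + 1050b = −65;  Pick C−Pick A: −728a + 931b = 0.
Solving gives a = −0.30225159, b = −0.23634711.
Then c = 694 − a·721000 − b·6458270 = 1745010.84.
At (720491, 6458891): z_contact = −217769.6 − 1526540.2 + 1745010.84 = 701.1 ft.
Depth below ground = 763 − 701.1 = 62 ft.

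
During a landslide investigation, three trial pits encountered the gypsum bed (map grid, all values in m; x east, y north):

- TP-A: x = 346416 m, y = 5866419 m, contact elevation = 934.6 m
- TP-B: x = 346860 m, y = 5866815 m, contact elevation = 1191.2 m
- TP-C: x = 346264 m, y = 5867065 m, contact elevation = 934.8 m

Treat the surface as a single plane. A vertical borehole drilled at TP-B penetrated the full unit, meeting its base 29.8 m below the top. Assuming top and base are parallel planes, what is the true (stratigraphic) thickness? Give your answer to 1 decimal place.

26.8 m

Two edge vectors: TP-A→TP-B = (444, 396, 256.6), TP-A→TP-C = (-152, 646, 0.2).
Normal n = (TP-A→TP-B) × (TP-A→TP-C) = (-165684.4, -39092, 347016).
So ∂z/∂x = −n_x/n_z = 0.47745 and ∂z/∂y = −n_y/n_z = 0.11265.
|∇z| = √(a²+b²) = 0.49056, so dip δ = arctan(0.49056) = 26.13°.
True thickness = vertical thickness × cos δ = 29.8 × cos 26.13° = 26.8 m.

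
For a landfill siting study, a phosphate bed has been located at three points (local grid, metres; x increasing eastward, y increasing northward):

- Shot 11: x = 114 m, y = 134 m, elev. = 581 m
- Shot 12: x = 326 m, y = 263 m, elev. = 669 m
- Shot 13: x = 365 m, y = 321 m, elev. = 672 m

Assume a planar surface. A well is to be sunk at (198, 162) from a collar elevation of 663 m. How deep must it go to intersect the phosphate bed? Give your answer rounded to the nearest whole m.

38 m

Let the plane be z = a·x + b·y + c.
Shot 12−Shot 11: 212a + 129b = 88;  Shot 13−Shot 11: 251a + 187b = 91.
Solving gives a = 0.64928, b = −0.38486.
Then c = 581 − a·114 − b·134 = 558.55.
At (198, 162): z_contact = 128.6 − 62.3 + 558.55 = 624.8 m.
Depth below ground = 663 − 624.8 = 38 m.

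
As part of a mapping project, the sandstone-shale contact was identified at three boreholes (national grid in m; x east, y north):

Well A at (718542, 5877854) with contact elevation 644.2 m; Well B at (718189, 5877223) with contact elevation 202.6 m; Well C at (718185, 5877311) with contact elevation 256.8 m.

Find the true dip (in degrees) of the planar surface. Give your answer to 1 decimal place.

Two edge vectors: Well A→Well B = (-353, -631, -441.6), Well A→Well C = (-357, -543, -387.4).
Normal n = (Well A→Well B) × (Well A→Well C) = (4660.6, 20899, -33588).
So ∂z/∂x = −n_x/n_z = 0.13876 and ∂z/∂y = −n_y/n_z = 0.62222.
Gradient magnitude |∇z| = √(a² + b²) = √(0.01925 + 0.38715) = 0.63750.
True dip = arctan(0.63750) = 32.5°, dipping toward SSW (azimuth ≈ 193°).

32.5°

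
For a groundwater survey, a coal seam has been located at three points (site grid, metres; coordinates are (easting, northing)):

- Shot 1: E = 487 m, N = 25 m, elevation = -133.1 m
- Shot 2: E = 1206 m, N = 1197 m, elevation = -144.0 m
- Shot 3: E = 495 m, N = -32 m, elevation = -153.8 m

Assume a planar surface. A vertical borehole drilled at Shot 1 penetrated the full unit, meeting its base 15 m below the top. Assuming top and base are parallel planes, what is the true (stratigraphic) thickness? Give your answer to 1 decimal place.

13.0 m

Let the plane be z = a·E + b·N + c.
Shot 2−Shot 1: 719a + 1172b = −10.9;  Shot 3−Shot 1: 8a − 57b = −20.7.
Solving gives a = −0.49409, b = 0.29381.
|∇z| = √(a²+b²) = 0.57485, so dip δ = arctan(0.57485) = 29.89°.
True thickness = vertical thickness × cos δ = 15 × cos 29.89° = 13.0 m.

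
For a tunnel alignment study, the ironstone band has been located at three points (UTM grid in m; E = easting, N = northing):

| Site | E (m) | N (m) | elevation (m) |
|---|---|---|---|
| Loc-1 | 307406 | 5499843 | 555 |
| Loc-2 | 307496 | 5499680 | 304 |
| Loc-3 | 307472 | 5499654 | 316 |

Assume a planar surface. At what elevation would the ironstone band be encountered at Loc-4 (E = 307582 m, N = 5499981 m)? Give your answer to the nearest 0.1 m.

Two edge vectors: Loc-1→Loc-2 = (90, -163, -251), Loc-1→Loc-3 = (66, -189, -239).
Normal n = (Loc-1→Loc-2) × (Loc-1→Loc-3) = (-8482, 4944, -6252).
So ∂z/∂E = −n_x/n_z = −1.356685861 and ∂z/∂N = −n_y/n_z = 0.790786948.
Intercept c from Loc-1: 555 + 417053.37 − 4349204.06 = −3931595.69.
At (307582, 5499981): z = −417292.2 + 4349313.2 − 3931595.69 = 425.4 m.

425.4 m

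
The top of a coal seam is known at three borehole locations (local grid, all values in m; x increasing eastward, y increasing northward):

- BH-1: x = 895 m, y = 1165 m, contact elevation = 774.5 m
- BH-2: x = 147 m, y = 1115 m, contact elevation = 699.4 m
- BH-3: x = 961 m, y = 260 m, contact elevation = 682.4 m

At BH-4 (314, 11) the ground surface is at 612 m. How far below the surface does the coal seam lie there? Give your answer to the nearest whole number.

Let the plane be z = a·x + b·y + c.
BH-2−BH-1: −748a − 50b = −75.1;  BH-3−BH-1: 66a − 905b = −92.1.
Solving gives a = 0.09314, b = 0.10856.
Then c = 774.5 − a·895 − b·1165 = 564.66.
At (314, 11): z_contact = 29.2 + 1.2 + 564.66 = 595.1 m.
Depth below ground = 612 − 595.1 = 17 m.

17 m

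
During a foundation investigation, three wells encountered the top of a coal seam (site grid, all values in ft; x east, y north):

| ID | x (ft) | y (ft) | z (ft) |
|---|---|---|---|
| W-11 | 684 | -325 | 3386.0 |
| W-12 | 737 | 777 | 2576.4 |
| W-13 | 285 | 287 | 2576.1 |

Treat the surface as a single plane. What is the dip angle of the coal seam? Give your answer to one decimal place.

Let the plane be z = a·x + b·y + c.
W-12−W-11: 53a + 1102b = −809.6;  W-13−W-11: −399a + 612b = −809.9.
Solving gives a = 0.84094, b = −0.77511.
Gradient magnitude |∇z| = √(a² + b²) = √(0.70717 + 0.60079) = 1.14366.
True dip = arctan(1.14366) = 48.8°, dipping toward NW (azimuth ≈ 313°).

48.8°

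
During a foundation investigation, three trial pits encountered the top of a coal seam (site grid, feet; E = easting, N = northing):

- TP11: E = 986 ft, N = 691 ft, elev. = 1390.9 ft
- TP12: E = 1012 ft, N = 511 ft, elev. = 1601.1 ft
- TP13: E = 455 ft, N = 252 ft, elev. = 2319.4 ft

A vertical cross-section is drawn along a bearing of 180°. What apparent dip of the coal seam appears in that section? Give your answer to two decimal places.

51.76°

Two edge vectors: TP11→TP12 = (26, -180, 210.2), TP11→TP13 = (-531, -439, 928.5).
Normal n = (TP11→TP12) × (TP11→TP13) = (-74852.2, -135757.2, -106994).
So ∂z/∂E = −n_x/n_z = −0.69959 and ∂z/∂N = −n_y/n_z = −1.26883.
Unit vector along 180° is (sin 180°, cos 180°) = (0.0000, -1.0000).
Slope in that direction = a·(0.0000) + b·(-1.0000) = 1.26883.
Apparent dip = arctan|1.26883| = 51.76° (true dip is 55.4°, so apparent ≤ true as expected).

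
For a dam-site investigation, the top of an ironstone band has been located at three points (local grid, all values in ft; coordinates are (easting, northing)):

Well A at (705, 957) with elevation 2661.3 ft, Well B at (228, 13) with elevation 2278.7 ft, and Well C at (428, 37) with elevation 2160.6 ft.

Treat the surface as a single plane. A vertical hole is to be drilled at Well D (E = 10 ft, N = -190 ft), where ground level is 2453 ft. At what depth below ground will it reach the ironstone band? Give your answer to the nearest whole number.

Two edge vectors: Well A→Well B = (-477, -944, -382.6), Well A→Well C = (-277, -920, -500.7).
Normal n = (Well A→Well B) × (Well A→Well C) = (120668.8, -132853.7, 177352).
So ∂z/∂E = −n_x/n_z = −0.68039 and ∂z/∂N = −n_y/n_z = 0.74910.
Intercept c from Well A: 2661.3 + 479.68 − 716.89 = 2424.09.
At (10, -190): z_contact = −6.8 − 142.3 + 2424.09 = 2275.0 ft.
Depth below ground = 2453 − 2275.0 = 178 ft.

178 ft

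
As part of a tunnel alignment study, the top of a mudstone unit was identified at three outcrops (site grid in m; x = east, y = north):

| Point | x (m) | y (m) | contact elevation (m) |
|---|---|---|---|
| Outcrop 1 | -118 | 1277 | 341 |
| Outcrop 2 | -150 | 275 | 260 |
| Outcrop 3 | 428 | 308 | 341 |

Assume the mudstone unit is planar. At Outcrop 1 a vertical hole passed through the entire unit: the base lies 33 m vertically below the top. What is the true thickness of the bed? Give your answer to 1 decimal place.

Let the plane be z = a·x + b·y + c.
Outcrop 2−Outcrop 1: −32a − 1002b = −81;  Outcrop 3−Outcrop 1: 546a − 969b = 0.
Solving gives a = 0.13577, b = 0.07650.
|∇z| = √(a²+b²) = 0.15584, so dip δ = arctan(0.15584) = 8.86°.
True thickness = vertical thickness × cos δ = 33 × cos 8.86° = 32.6 m.

32.6 m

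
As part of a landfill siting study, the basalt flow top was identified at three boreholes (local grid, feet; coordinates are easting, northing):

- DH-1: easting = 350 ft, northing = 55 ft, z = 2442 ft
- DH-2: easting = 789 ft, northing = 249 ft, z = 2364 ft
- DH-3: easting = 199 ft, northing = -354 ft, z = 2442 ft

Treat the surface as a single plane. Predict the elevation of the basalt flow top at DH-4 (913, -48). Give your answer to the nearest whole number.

Let the plane be z = a·easting + b·northing + c.
DH-2−DH-1: 439a + 194b = −78;  DH-3−DH-1: −151a − 409b = 0.
Solving gives a = −0.21232, b = 0.07839.
Then c = 2442 − a·350 − b·55 = 2512.00.
At (913, -48): z = −193.8 − 3.8 + 2512.00 = 2314.4 ft.

2314 ft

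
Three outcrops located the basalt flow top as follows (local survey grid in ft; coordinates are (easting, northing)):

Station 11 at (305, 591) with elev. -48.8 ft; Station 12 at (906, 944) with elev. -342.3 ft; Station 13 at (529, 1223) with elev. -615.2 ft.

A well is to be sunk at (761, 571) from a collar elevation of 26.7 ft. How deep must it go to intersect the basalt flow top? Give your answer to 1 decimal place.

Two edge vectors: Station 11→Station 12 = (601, 353, -293.5), Station 11→Station 13 = (224, 632, -566.4).
Normal n = (Station 11→Station 12) × (Station 11→Station 13) = (-14447.2, 274662.4, 300760).
So ∂z/∂E = −n_x/n_z = 0.048036 and ∂z/∂N = −n_y/n_z = −0.913228.
Intercept c from Station 11: -48.8 − 14.65 + 539.72 = 476.27.
At (761, 571): z_contact = 36.56 − 521.45 + 476.27 = -8.63 ft.
Depth below ground = 26.7 − (-8.63) = 35.3 ft.

35.3 ft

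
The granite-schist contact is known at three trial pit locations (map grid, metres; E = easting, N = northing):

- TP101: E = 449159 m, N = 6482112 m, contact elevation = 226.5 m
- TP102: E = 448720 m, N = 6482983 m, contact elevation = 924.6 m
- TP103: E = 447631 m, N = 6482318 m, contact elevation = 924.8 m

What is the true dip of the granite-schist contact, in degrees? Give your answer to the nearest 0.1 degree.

35.7°

Two edge vectors: TP101→TP102 = (-439, 871, 698.1), TP101→TP103 = (-1528, 206, 698.3).
Normal n = (TP101→TP102) × (TP101→TP103) = (464410.7, -760143.1, 1240454).
So ∂z/∂E = −n_x/n_z = −0.37439 and ∂z/∂N = −n_y/n_z = 0.61279.
Gradient magnitude |∇z| = √(a² + b²) = √(0.14017 + 0.37552) = 0.71811.
True dip = arctan(0.71811) = 35.7°, dipping toward SSE (azimuth ≈ 149°).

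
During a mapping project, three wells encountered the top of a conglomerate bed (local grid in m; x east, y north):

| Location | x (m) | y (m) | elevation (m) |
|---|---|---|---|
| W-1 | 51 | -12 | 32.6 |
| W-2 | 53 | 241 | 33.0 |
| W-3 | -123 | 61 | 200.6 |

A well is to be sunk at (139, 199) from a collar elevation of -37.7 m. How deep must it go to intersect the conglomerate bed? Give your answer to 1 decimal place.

Two edge vectors: W-1→W-2 = (2, 253, 0.4), W-1→W-3 = (-174, 73, 168).
Normal n = (W-1→W-2) × (W-1→W-3) = (42474.8, -405.6, 44168).
So ∂z/∂x = −n_x/n_z = −0.96166 and ∂z/∂y = −n_y/n_z = 0.00918.
Intercept c from W-1: 32.6 + 49.04 + 0.11 = 81.76.
At (139, 199): z_contact = −133.67 + 1.83 + 81.76 = -50.09 m.
Depth below ground = -37.7 − (-50.09) = 12.4 m.

12.4 m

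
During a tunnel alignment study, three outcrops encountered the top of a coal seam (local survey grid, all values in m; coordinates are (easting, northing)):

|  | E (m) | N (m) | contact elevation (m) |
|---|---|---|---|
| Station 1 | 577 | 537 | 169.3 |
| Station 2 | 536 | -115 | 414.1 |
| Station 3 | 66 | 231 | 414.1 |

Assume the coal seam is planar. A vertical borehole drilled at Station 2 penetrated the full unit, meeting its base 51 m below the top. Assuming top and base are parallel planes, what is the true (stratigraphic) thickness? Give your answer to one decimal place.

46.6 m

Two edge vectors: Station 1→Station 2 = (-41, -652, 244.8), Station 1→Station 3 = (-511, -306, 244.8).
Normal n = (Station 1→Station 2) × (Station 1→Station 3) = (-84700.8, -115056, -320626).
So ∂z/∂E = −n_x/n_z = −0.26417 and ∂z/∂N = −n_y/n_z = −0.35885.
|∇z| = √(a²+b²) = 0.44560, so dip δ = arctan(0.44560) = 24.02°.
True thickness = vertical thickness × cos δ = 51 × cos 24.02° = 46.6 m.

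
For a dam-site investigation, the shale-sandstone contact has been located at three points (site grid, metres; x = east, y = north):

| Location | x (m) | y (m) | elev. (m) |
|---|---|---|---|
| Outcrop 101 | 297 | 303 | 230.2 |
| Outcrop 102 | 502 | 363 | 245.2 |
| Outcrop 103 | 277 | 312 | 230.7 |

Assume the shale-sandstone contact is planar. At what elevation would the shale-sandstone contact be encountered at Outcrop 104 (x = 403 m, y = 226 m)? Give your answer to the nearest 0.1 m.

223.7 m

Let the plane be z = a·x + b·y + c.
Outcrop 102−Outcrop 101: 205a + 60b = 15;  Outcrop 103−Outcrop 101: −20a + 9b = 0.5.
Solving gives a = 0.03448, b = 0.13218.
Then c = 230.2 − a·297 − b·303 = 179.91.
At (403, 226): z = 13.9 + 29.9 + 179.91 = 223.7 m.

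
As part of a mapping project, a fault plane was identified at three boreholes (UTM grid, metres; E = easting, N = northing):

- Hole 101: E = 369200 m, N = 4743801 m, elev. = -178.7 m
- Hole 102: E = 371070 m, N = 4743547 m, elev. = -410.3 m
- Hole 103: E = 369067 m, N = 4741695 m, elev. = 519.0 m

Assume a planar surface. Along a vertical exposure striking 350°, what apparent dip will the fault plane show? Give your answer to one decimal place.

Two edge vectors: Hole 101→Hole 102 = (1870, -254, -231.6), Hole 101→Hole 103 = (-133, -2106, 697.7).
Normal n = (Hole 101→Hole 102) × (Hole 101→Hole 103) = (-664965.4, -1273896.2, -3972002).
So ∂z/∂E = −n_x/n_z = −0.16741 and ∂z/∂N = −n_y/n_z = −0.32072.
Unit vector along 350° is (sin 350°, cos 350°) = (-0.1736, 0.9848).
Slope in that direction = a·(-0.1736) + b·(0.9848) = −0.28678.
Apparent dip = arctan|0.28678| = 16.0° (true dip is 19.9°, so apparent ≤ true as expected).

16.0°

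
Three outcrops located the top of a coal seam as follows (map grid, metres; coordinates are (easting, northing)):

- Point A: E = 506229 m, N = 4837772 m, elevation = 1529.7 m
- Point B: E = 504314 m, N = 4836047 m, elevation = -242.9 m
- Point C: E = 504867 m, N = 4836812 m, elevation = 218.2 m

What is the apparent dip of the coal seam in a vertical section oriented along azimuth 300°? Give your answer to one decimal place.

46.3°

Let the plane be z = a·E + b·N + c.
Point B−Point A: −1915a − 1725b = −1772.6;  Point C−Point A: −1362a − 960b = −1311.5.
Solving gives a = 1.09704, b = −0.19028.
Unit vector along 300° is (sin 300°, cos 300°) = (-0.8660, 0.5000).
Slope in that direction = a·(-0.8660) + b·(0.5000) = −1.04520.
Apparent dip = arctan|1.04520| = 46.3° (true dip is 48.1°, so apparent ≤ true as expected).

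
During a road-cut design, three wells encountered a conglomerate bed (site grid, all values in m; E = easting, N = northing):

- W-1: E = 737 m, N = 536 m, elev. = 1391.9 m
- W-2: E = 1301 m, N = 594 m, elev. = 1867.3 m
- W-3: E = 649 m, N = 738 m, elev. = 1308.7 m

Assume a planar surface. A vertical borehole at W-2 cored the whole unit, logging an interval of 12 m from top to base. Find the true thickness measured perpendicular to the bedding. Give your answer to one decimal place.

Two edge vectors: W-1→W-2 = (564, 58, 475.4), W-1→W-3 = (-88, 202, -83.2).
Normal n = (W-1→W-2) × (W-1→W-3) = (-100856.4, 5089.6, 119032).
So ∂z/∂E = −n_x/n_z = 0.84730 and ∂z/∂N = −n_y/n_z = −0.04276.
|∇z| = √(a²+b²) = 0.84838, so dip δ = arctan(0.84838) = 40.31°.
True thickness = vertical thickness × cos δ = 12 × cos 40.31° = 9.2 m.

9.2 m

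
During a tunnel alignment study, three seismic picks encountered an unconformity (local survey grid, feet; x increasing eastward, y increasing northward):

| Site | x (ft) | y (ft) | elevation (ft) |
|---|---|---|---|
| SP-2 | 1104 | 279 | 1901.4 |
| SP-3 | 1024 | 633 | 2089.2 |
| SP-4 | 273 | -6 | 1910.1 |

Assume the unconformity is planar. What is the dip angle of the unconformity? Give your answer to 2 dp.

Let the plane be z = a·x + b·y + c.
SP-3−SP-2: −80a + 354b = 187.8;  SP-4−SP-2: −831a − 285b = 8.7.
Solving gives a = −0.17857, b = 0.49015.
Gradient magnitude |∇z| = √(a² + b²) = √(0.03189 + 0.24025) = 0.52167.
True dip = arctan(0.52167) = 27.55°, dipping toward SSE (azimuth ≈ 160°).

27.55°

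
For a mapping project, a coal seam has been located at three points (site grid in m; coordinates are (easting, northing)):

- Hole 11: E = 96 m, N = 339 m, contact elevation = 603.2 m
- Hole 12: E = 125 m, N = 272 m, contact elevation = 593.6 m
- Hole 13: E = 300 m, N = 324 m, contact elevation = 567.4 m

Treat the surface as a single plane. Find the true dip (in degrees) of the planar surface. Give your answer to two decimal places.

Let the plane be z = a·E + b·N + c.
Hole 12−Hole 11: 29a − 67b = −9.6;  Hole 13−Hole 11: 204a − 15b = −35.8.
Solving gives a = −0.17038, b = 0.06954.
Gradient magnitude |∇z| = √(a² + b²) = √(0.02903 + 0.00484) = 0.18402.
True dip = arctan(0.18402) = 10.43°, dipping toward ESE (azimuth ≈ 112°).

10.43°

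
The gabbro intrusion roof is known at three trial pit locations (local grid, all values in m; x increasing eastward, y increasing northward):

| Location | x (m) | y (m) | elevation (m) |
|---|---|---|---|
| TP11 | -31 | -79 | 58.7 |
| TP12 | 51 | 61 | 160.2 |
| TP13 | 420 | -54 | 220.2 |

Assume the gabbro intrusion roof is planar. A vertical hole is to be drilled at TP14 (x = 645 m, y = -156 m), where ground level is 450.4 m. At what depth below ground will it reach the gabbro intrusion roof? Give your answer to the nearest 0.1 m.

Two edge vectors: TP11→TP12 = (82, 140, 101.5), TP11→TP13 = (451, 25, 161.5).
Normal n = (TP11→TP12) × (TP11→TP13) = (20072.5, 32533.5, -61090).
So ∂z/∂x = −n_x/n_z = 0.32857 and ∂z/∂y = −n_y/n_z = 0.53255.
Intercept c from TP11: 58.7 + 10.19 + 42.07 = 110.96.
At (645, -156): z_contact = 211.93 − 83.08 + 110.96 = 239.81 m.
Depth below ground = 450.4 − 239.81 = 210.6 m.

210.6 m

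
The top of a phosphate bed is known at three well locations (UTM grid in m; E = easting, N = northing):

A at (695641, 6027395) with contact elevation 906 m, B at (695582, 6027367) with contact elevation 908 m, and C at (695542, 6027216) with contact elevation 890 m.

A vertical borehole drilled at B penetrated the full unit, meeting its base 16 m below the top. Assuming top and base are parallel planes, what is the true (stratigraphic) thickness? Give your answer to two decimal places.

Let the plane be z = a·E + b·N + c.
B−A: −59a − 28b = 2;  C−A: −99a − 179b = −16.
Solving gives a = −0.10348, b = 0.14662.
|∇z| = √(a²+b²) = 0.17946, so dip δ = arctan(0.17946) = 10.17°.
True thickness = vertical thickness × cos δ = 16 × cos 10.17° = 15.75 m.

15.75 m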